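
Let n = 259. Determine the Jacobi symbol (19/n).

1

Reciprocity: 19 ≡ 3 and 259 ≡ 3 (mod 4), so (19/259) = −(259/19).
Reduce top mod 19: now compute (12/19).
Pull out 2^2: since 19 ≡ 3 (mod 8), (2/19) = -1, so (2/19)^2 = +1.
Reciprocity: 3 ≡ 3 and 19 ≡ 3 (mod 4), so (3/19) = −(19/3).
Reduce top mod 3: now compute (1/3).
Reached (1/3) = 1. Collecting the sign flips along the way, the symbol is +1.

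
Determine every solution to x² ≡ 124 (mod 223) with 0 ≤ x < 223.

74, 149

Since 223 ≡ 3 (mod 4), a square root of 124 is 124^((223+1)/4) = 124^56 mod 223.
Repeated squaring: 124^2≡212, 124^4≡121, 124^8≡146, 124^16≡131, 124^32≡213 (mod 223).
124^56 = 124^(32+16+8) ≡ 74 (mod 223).
Check: 74² = 5476 ≡ 124 (mod 223). The two roots are 74 and 149.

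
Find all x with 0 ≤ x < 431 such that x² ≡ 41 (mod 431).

Since 431 ≡ 3 (mod 4), a square root of 41 is 41^((431+1)/4) = 41^108 mod 431.
Repeated squaring: 41^2≡388, 41^4≡125, 41^8≡109, 41^16≡244, 41^32≡58, 41^64≡347 (mod 431).
41^108 = 41^(64+32+8+4) ≡ 327 (mod 431).
Check: 327² = 106929 ≡ 41 (mod 431). The two roots are 104 and 327.

104, 327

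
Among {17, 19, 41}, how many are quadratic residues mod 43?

2

(17/43) = +1 → QR.
(19/43) = -1 → non-residue.
(41/43) = +1 → QR.
Total quadratic residues among the 3: 2.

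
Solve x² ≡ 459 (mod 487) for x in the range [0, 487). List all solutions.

73, 414

Since 487 ≡ 3 (mod 4), a square root of 459 is 459^((487+1)/4) = 459^122 mod 487.
Repeated squaring: 459^2≡297, 459^4≡62, 459^8≡435, 459^16≡269, 459^32≡285, 459^64≡383 (mod 487).
459^122 = 459^(64+32+16+8+2) ≡ 73 (mod 487).
Check: 73² = 5329 ≡ 459 (mod 487). The two roots are 73 and 414.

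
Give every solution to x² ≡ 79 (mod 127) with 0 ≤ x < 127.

29, 98

Since 127 ≡ 3 (mod 4), a square root of 79 is 79^((127+1)/4) = 79^32 mod 127.
Repeated squaring: 79^2≡18, 79^4≡70, 79^8≡74, 79^16≡15, 79^32≡98 (mod 127).
79^32 = 79^(32) ≡ 98 (mod 127).
Check: 98² = 9604 ≡ 79 (mod 127). The two roots are 29 and 98.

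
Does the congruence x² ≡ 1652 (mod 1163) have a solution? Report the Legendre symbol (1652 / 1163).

First reduce: 1652 ≡ 489 (mod 1163).
Reciprocity: 489 ≡ 1 and 1163 ≡ 3 (mod 4), so (489/1163) = +(1163/489).
Reduce top mod 489: now compute (185/489).
Reciprocity: 185 ≡ 1 and 489 ≡ 1 (mod 4), so (185/489) = +(489/185).
Reduce top mod 185: now compute (119/185).
Reciprocity: 119 ≡ 3 and 185 ≡ 1 (mod 4), so (119/185) = +(185/119).
Reduce top mod 119: now compute (66/119).
Pull out 2: since 119 ≡ 7 (mod 8), (2/119) = +1.
Reciprocity: 33 ≡ 1 and 119 ≡ 3 (mod 4), so (33/119) = +(119/33).
Reduce top mod 33: now compute (20/33).
Pull out 2^2: since 33 ≡ 1 (mod 8), (2/33) = +1, so (2/33)^2 = +1.
Reciprocity: 5 ≡ 1 and 33 ≡ 1 (mod 4), so (5/33) = +(33/5).
Reduce top mod 5: now compute (3/5).
Reciprocity: 3 ≡ 3 and 5 ≡ 1 (mod 4), so (3/5) = +(5/3).
Reduce top mod 3: now compute (2/3).
Pull out 2: since 3 ≡ 3 (mod 8), (2/3) = -1.
Reached (1/3) = 1. Collecting the sign flips along the way, the symbol is -1.

-1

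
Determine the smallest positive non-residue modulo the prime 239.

7

(2/239) = +1, so 2 is a residue.
(3/239) = +1, so 3 is a residue.
(4/239) = +1, so 4 is a residue.
(5/239) = +1, so 5 is a residue.
(6/239) = +1, so 6 is a residue.
(7/239) = −1, so 7 is the smallest positive non-residue mod 239.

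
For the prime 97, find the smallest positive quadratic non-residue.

(2/97) = +1, so 2 is a residue.
(3/97) = +1, so 3 is a residue.
(4/97) = +1, so 4 is a residue.
(5/97) = −1, so 5 is the smallest positive non-residue mod 97.

5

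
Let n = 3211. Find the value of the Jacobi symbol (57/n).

Reciprocity: 57 ≡ 1 and 3211 ≡ 3 (mod 4), so (57/3211) = +(3211/57).
Reduce top mod 57: now compute (19/57).
Reciprocity: 19 ≡ 3 and 57 ≡ 1 (mod 4), so (19/57) = +(57/19).
Reduce top mod 19: now compute (0/19).
Top reduces to 0: gcd > 1, so the symbol is 0.

0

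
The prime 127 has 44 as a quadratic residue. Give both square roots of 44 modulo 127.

Since 127 ≡ 3 (mod 4), a square root of 44 is 44^((127+1)/4) = 44^32 mod 127.
Repeated squaring: 44^2≡31, 44^4≡72, 44^8≡104, 44^16≡21, 44^32≡60 (mod 127).
44^32 = 44^(32) ≡ 60 (mod 127).
Check: 60² = 3600 ≡ 44 (mod 127). The two roots are 60 and 67.

60, 67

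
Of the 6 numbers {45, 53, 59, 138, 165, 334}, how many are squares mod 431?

(45/431) = +1 → QR.
(53/431) = +1 → QR.
(59/431) = +1 → QR.
(138/431) = +1 → QR.
(165/431) = +1 → QR.
(334/431) = -1 → non-residue.
Total quadratic residues among the 6: 5.

5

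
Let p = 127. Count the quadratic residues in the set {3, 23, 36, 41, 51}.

(3/127) = -1 → non-residue.
(23/127) = -1 → non-residue.
(36/127) = +1 → QR.
(41/127) = +1 → QR.
(51/127) = -1 → non-residue.
Total quadratic residues among the 5: 2.

2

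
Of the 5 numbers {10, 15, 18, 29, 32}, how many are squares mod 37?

1

(10/37) = +1 → QR.
(15/37) = -1 → non-residue.
(18/37) = -1 → non-residue.
(29/37) = -1 → non-residue.
(32/37) = -1 → non-residue.
Total quadratic residues among the 5: 1.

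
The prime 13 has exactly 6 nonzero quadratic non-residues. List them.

2 5 6 7 8 11

Square k = 1,…,6 (k and 13−k give the same square):
1²=1, 2²=4, 3²=9, 4²≡3, 5²≡12, 6²≡10 (mod 13).
The residues are {1, 3, 4, 9, 10, 12}; the non-residues are the remaining 6 nonzero classes.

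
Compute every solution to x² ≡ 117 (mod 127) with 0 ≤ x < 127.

Since 127 ≡ 3 (mod 4), a square root of 117 is 117^((127+1)/4) = 117^32 mod 127.
Repeated squaring: 117^2≡100, 117^4≡94, 117^8≡73, 117^16≡122, 117^32≡25 (mod 127).
117^32 = 117^(32) ≡ 25 (mod 127).
Check: 25² = 625 ≡ 117 (mod 127). The two roots are 25 and 102.

25, 102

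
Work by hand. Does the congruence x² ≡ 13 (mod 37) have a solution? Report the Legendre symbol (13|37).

Euler's criterion: (13/37) ≡ 13^18 (mod 37).
13^2 ≡ 21 (mod 37)
13^4 ≡ 34 (mod 37)
13^8 ≡ 9 (mod 37)
13^16 ≡ 7 (mod 37)
13^18 = 13^(16+2) ≡ 36 (mod 37).
Result is 36 ≡ −1, so (13/37) = −1.

-1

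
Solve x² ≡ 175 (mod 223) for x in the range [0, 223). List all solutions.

Since 223 ≡ 3 (mod 4), a square root of 175 is 175^((223+1)/4) = 175^56 mod 223.
Repeated squaring: 175^2≡74, 175^4≡124, 175^8≡212, 175^16≡121, 175^32≡146 (mod 223).
175^56 = 175^(32+16+8) ≡ 130 (mod 223).
Check: 130² = 16900 ≡ 175 (mod 223). The two roots are 93 and 130.

93, 130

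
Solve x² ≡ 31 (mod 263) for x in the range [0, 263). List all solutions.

89, 174

Since 263 ≡ 3 (mod 4), a square root of 31 is 31^((263+1)/4) = 31^66 mod 263.
Repeated squaring: 31^2≡172, 31^4≡128, 31^8≡78, 31^16≡35, 31^32≡173, 31^64≡210 (mod 263).
31^66 = 31^(64+2) ≡ 89 (mod 263).
Check: 89² = 7921 ≡ 31 (mod 263). The two roots are 89 and 174.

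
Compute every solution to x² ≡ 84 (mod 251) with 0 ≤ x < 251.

109, 142

Since 251 ≡ 3 (mod 4), a square root of 84 is 84^((251+1)/4) = 84^63 mod 251.
Repeated squaring: 84^2≡28, 84^4≡31, 84^8≡208, 84^16≡92, 84^32≡181 (mod 251).
84^63 = 84^(32+16+8+4+2+1) ≡ 142 (mod 251).
Check: 142² = 20164 ≡ 84 (mod 251). The two roots are 109 and 142.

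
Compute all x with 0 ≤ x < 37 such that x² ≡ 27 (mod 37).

37 ≡ 1 (mod 4), so we find a root by search.
Trying successive values, 8² = 64 ≡ 27 (mod 37). The other root is 37 − 8 = 29.

8, 29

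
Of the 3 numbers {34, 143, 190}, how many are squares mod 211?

2

(34/211) = +1 → QR.
(143/211) = +1 → QR.
(190/211) = -1 → non-residue.
Total quadratic residues among the 3: 2.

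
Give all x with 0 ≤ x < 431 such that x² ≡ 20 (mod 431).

69, 362

Since 431 ≡ 3 (mod 4), a square root of 20 is 20^((431+1)/4) = 20^108 mod 431.
Repeated squaring: 20^2≡400, 20^4≡99, 20^8≡319, 20^16≡45, 20^32≡301, 20^64≡91 (mod 431).
20^108 = 20^(64+32+8+4) ≡ 69 (mod 431).
Check: 69² = 4761 ≡ 20 (mod 431). The two roots are 69 and 362.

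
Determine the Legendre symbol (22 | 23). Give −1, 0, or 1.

Euler's criterion: (22/23) ≡ 22^11 (mod 23).
22^2 ≡ 1 (mod 23)
22^4 ≡ 1 (mod 23)
22^8 ≡ 1 (mod 23)
22^11 = 22^(8+2+1) ≡ 22 (mod 23).
Result is 22 ≡ −1, so (22/23) = −1.

-1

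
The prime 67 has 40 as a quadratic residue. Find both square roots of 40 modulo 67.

Since 67 ≡ 3 (mod 4), a square root of 40 is 40^((67+1)/4) = 40^17 mod 67.
Repeated squaring: 40^2≡59, 40^4≡64, 40^8≡9, 40^16≡14 (mod 67).
40^17 = 40^(16+1) ≡ 24 (mod 67).
Check: 24² = 576 ≡ 40 (mod 67). The two roots are 24 and 43.

24, 43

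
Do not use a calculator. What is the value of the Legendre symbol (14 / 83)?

Pull out 2: since 83 ≡ 3 (mod 8), (2/83) = -1.
Reciprocity: 7 ≡ 3 and 83 ≡ 3 (mod 4), so (7/83) = −(83/7).
Reduce top mod 7: now compute (6/7).
Pull out 2: since 7 ≡ 7 (mod 8), (2/7) = +1.
Reciprocity: 3 ≡ 3 and 7 ≡ 3 (mod 4), so (3/7) = −(7/3).
Reduce top mod 3: now compute (1/3).
Reached (1/3) = 1. Collecting the sign flips along the way, the symbol is -1.

-1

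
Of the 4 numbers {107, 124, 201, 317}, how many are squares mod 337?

1

(107/337) = +1 → QR.
(124/337) = -1 → non-residue.
(201/337) = -1 → non-residue.
(317/337) = -1 → non-residue.
Total quadratic residues among the 4: 1.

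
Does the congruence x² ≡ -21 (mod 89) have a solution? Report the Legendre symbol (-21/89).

First reduce: -21 ≡ 68 (mod 89).
Pull out 2^2: since 89 ≡ 1 (mod 8), (2/89) = +1, so (2/89)^2 = +1.
Reciprocity: 17 ≡ 1 and 89 ≡ 1 (mod 4), so (17/89) = +(89/17).
Reduce top mod 17: now compute (4/17).
Pull out 2^2: since 17 ≡ 1 (mod 8), (2/17) = +1, so (2/17)^2 = +1.
Reached (1/17) = 1. Collecting the sign flips along the way, the symbol is +1.

1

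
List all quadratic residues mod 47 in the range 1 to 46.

Square k = 1,…,23 (k and 47−k give the same square):
1²=1, 2²=4, 3²=9, 4²=16, 5²=25, 6²=36, 7²≡2, 8²≡17, 9²≡34, 10²≡6, 11²≡27, 12²≡3, 13²≡28, 14²≡8, 15²≡37, 16²≡21, 17²≡7, 18²≡42, 19²≡32, 20²≡24, 21²≡18, 22²≡14, 23²≡12 (mod 47).
So the quadratic residues mod 47 are {1, 2, 3, 4, 6, 7, 8, 9, 12, 14, 16, 17, 18, 21, 24, 25, 27, 28, 32, 34, 36, 37, 42}.

1, 2, 3, 4, 6, 7, 8, 9, 12, 14, 16, 17, 18, 21, 24, 25, 27, 28, 32, 34, 36, 37, 42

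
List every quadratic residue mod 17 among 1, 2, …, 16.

Square k = 1,…,8 (k and 17−k give the same square):
1²=1, 2²=4, 3²=9, 4²=16, 5²≡8, 6²≡2, 7²≡15, 8²≡13 (mod 17).
So the quadratic residues mod 17 are {1, 2, 4, 8, 9, 13, 15, 16}.

1 2 4 8 9 13 15 16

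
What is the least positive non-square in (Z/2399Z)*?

11

(2/2399) = +1, so 2 is a residue.
(3/2399) = +1, so 3 is a residue.
(4/2399) = +1, so 4 is a residue.
(5/2399) = +1, so 5 is a residue.
(6/2399) = +1, so 6 is a residue.
(7/2399) = +1, so 7 is a residue.
(8/2399) = +1, so 8 is a residue.
(9/2399) = +1, so 9 is a residue.
(10/2399) = +1, so 10 is a residue.
(11/2399) = −1, so 11 is the smallest positive non-residue mod 2399.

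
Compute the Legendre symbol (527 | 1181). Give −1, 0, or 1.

-1

Reciprocity: 527 ≡ 3 and 1181 ≡ 1 (mod 4), so (527/1181) = +(1181/527).
Reduce top mod 527: now compute (127/527).
Reciprocity: 127 ≡ 3 and 527 ≡ 3 (mod 4), so (127/527) = −(527/127).
Reduce top mod 127: now compute (19/127).
Reciprocity: 19 ≡ 3 and 127 ≡ 3 (mod 4), so (19/127) = −(127/19).
Reduce top mod 19: now compute (13/19).
Reciprocity: 13 ≡ 1 and 19 ≡ 3 (mod 4), so (13/19) = +(19/13).
Reduce top mod 13: now compute (6/13).
Pull out 2: since 13 ≡ 5 (mod 8), (2/13) = -1.
Reciprocity: 3 ≡ 3 and 13 ≡ 1 (mod 4), so (3/13) = +(13/3).
Reduce top mod 3: now compute (1/3).
Reached (1/3) = 1. Collecting the sign flips along the way, the symbol is -1.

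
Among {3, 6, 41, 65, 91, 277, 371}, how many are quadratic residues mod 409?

4

(3/409) = +1 → QR.
(6/409) = +1 → QR.
(41/409) = +1 → QR.
(65/409) = -1 → non-residue.
(91/409) = +1 → QR.
(277/409) = -1 → non-residue.
(371/409) = -1 → non-residue.
Total quadratic residues among the 7: 4.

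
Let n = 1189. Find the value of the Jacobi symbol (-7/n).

First reduce: -7 ≡ 1182 (mod 1189).
Pull out 2: since 1189 ≡ 5 (mod 8), (2/1189) = -1.
Reciprocity: 591 ≡ 3 and 1189 ≡ 1 (mod 4), so (591/1189) = +(1189/591).
Reduce top mod 591: now compute (7/591).
Reciprocity: 7 ≡ 3 and 591 ≡ 3 (mod 4), so (7/591) = −(591/7).
Reduce top mod 7: now compute (3/7).
Reciprocity: 3 ≡ 3 and 7 ≡ 3 (mod 4), so (3/7) = −(7/3).
Reduce top mod 3: now compute (1/3).
Reached (1/3) = 1. Collecting the sign flips along the way, the symbol is -1.

-1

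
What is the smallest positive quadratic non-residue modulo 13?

(2/13) = −1, so 2 is the smallest positive non-residue mod 13.

2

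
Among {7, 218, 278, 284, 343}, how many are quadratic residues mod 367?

(7/367) = +1 → QR.
(218/367) = -1 → non-residue.
(278/367) = -1 → non-residue.
(284/367) = -1 → non-residue.
(343/367) = +1 → QR.
Total quadratic residues among the 5: 2.

2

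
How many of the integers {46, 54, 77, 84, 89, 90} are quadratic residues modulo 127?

(46/127) = -1 → non-residue.
(54/127) = -1 → non-residue.
(77/127) = -1 → non-residue.
(84/127) = +1 → QR.
(89/127) = -1 → non-residue.
(90/127) = -1 → non-residue.
Total quadratic residues among the 6: 1.

1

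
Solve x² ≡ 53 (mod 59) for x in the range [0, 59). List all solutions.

Since 59 ≡ 3 (mod 4), a square root of 53 is 53^((59+1)/4) = 53^15 mod 59.
Repeated squaring: 53^2≡36, 53^4≡57, 53^8≡4 (mod 59).
53^15 = 53^(8+4+2+1) ≡ 17 (mod 59).
Check: 17² = 289 ≡ 53 (mod 59). The two roots are 17 and 42.

17, 42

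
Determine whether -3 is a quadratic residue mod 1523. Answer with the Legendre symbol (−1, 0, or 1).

First reduce: -3 ≡ 1520 (mod 1523).
Pull out 2^4: since 1523 ≡ 3 (mod 8), (2/1523) = -1, so (2/1523)^4 = +1.
Reciprocity: 95 ≡ 3 and 1523 ≡ 3 (mod 4), so (95/1523) = −(1523/95).
Reduce top mod 95: now compute (3/95).
Reciprocity: 3 ≡ 3 and 95 ≡ 3 (mod 4), so (3/95) = −(95/3).
Reduce top mod 3: now compute (2/3).
Pull out 2: since 3 ≡ 3 (mod 8), (2/3) = -1.
Reached (1/3) = 1. Collecting the sign flips along the way, the symbol is -1.

-1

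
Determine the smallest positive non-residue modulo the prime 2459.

2

(2/2459) = −1, so 2 is the smallest positive non-residue mod 2459.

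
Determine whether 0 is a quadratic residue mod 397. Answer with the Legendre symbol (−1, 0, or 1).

Top reduces to 0: gcd > 1, so the symbol is 0.

0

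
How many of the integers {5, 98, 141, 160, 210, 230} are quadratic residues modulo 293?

3

(5/293) = -1 → non-residue.
(98/293) = -1 → non-residue.
(141/293) = +1 → QR.
(160/293) = +1 → QR.
(210/293) = +1 → QR.
(230/293) = -1 → non-residue.
Total quadratic residues among the 6: 3.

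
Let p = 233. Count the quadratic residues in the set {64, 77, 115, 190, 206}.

(64/233) = +1 → QR.
(77/233) = -1 → non-residue.
(115/233) = -1 → non-residue.
(190/233) = -1 → non-residue.
(206/233) = -1 → non-residue.
Total quadratic residues among the 5: 1.

1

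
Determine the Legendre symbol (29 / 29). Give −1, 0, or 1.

0

First reduce: 29 ≡ 0 (mod 29).
Top reduces to 0: gcd > 1, so the symbol is 0.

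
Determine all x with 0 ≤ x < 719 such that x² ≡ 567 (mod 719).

167, 552

Since 719 ≡ 3 (mod 4), a square root of 567 is 567^((719+1)/4) = 567^180 mod 719.
Repeated squaring: 567^2≡96, 567^4≡588, 567^8≡624, 567^16≡397, 567^32≡148, 567^64≡334, 567^128≡111 (mod 719).
567^180 = 567^(128+32+16+4) ≡ 167 (mod 719).
Check: 167² = 27889 ≡ 567 (mod 719). The two roots are 167 and 552.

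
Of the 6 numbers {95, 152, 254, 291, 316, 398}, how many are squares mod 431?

3

(95/431) = +1 → QR.
(152/431) = +1 → QR.
(254/431) = -1 → non-residue.
(291/431) = +1 → QR.
(316/431) = -1 → non-residue.
(398/431) = -1 → non-residue.
Total quadratic residues among the 6: 3.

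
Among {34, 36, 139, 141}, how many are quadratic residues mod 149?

(34/149) = -1 → non-residue.
(36/149) = +1 → QR.
(139/149) = -1 → non-residue.
(141/149) = -1 → non-residue.
Total quadratic residues among the 4: 1.

1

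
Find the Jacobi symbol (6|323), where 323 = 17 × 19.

Pull out 2: since 323 ≡ 3 (mod 8), (2/323) = -1.
Reciprocity: 3 ≡ 3 and 323 ≡ 3 (mod 4), so (3/323) = −(323/3).
Reduce top mod 3: now compute (2/3).
Pull out 2: since 3 ≡ 3 (mod 8), (2/3) = -1.
Reached (1/3) = 1. Collecting the sign flips along the way, the symbol is -1.

-1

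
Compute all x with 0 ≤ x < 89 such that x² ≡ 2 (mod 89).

25, 64

89 ≡ 1 (mod 4), so we find a root by search.
Trying successive values, 25² = 625 ≡ 2 (mod 89). The other root is 89 − 25 = 64.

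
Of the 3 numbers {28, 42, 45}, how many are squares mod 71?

1

(28/71) = -1 → non-residue.
(42/71) = -1 → non-residue.
(45/71) = +1 → QR.
Total quadratic residues among the 3: 1.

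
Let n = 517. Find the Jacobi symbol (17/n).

Reciprocity: 17 ≡ 1 and 517 ≡ 1 (mod 4), so (17/517) = +(517/17).
Reduce top mod 17: now compute (7/17).
Reciprocity: 7 ≡ 3 and 17 ≡ 1 (mod 4), so (7/17) = +(17/7).
Reduce top mod 7: now compute (3/7).
Reciprocity: 3 ≡ 3 and 7 ≡ 3 (mod 4), so (3/7) = −(7/3).
Reduce top mod 3: now compute (1/3).
Reached (1/3) = 1. Collecting the sign flips along the way, the symbol is -1.

-1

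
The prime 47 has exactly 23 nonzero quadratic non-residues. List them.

Square k = 1,…,23 (k and 47−k give the same square):
1²=1, 2²=4, 3²=9, 4²=16, 5²=25, 6²=36, 7²≡2, 8²≡17, 9²≡34, 10²≡6, 11²≡27, 12²≡3, 13²≡28, 14²≡8, 15²≡37, 16²≡21, 17²≡7, 18²≡42, 19²≡32, 20²≡24, 21²≡18, 22²≡14, 23²≡12 (mod 47).
The residues are {1, 2, 3, 4, 6, 7, 8, 9, 12, 14, 16, 17, 18, 21, 24, 25, 27, 28, 32, 34, 36, 37, 42}; the non-residues are the remaining 23 nonzero classes.

5 10 11 13 15 19 20 22 23 26 29 30 31 33 35 38 39 40 41 43 44 45 46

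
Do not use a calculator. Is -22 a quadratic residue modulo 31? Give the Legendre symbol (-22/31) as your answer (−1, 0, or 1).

First reduce: -22 ≡ 9 (mod 31).
Reciprocity: 9 ≡ 1 and 31 ≡ 3 (mod 4), so (9/31) = +(31/9).
Reduce top mod 9: now compute (4/9).
Pull out 2^2: since 9 ≡ 1 (mod 8), (2/9) = +1, so (2/9)^2 = +1.
Reached (1/9) = 1. Collecting the sign flips along the way, the symbol is +1.

1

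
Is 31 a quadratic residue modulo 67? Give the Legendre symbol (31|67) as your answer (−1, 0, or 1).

-1

Reciprocity: 31 ≡ 3 and 67 ≡ 3 (mod 4), so (31/67) = −(67/31).
Reduce top mod 31: now compute (5/31).
Reciprocity: 5 ≡ 1 and 31 ≡ 3 (mod 4), so (5/31) = +(31/5).
Reduce top mod 5: now compute (1/5).
Reached (1/5) = 1. Collecting the sign flips along the way, the symbol is -1.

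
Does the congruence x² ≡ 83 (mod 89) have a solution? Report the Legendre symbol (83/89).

-1

Reciprocity: 83 ≡ 3 and 89 ≡ 1 (mod 4), so (83/89) = +(89/83).
Reduce top mod 83: now compute (6/83).
Pull out 2: since 83 ≡ 3 (mod 8), (2/83) = -1.
Reciprocity: 3 ≡ 3 and 83 ≡ 3 (mod 4), so (3/83) = −(83/3).
Reduce top mod 3: now compute (2/3).
Pull out 2: since 3 ≡ 3 (mod 8), (2/3) = -1.
Reached (1/3) = 1. Collecting the sign flips along the way, the symbol is -1.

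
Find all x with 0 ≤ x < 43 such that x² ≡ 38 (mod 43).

9, 34

Since 43 ≡ 3 (mod 4), a square root of 38 is 38^((43+1)/4) = 38^11 mod 43.
Repeated squaring: 38^2≡25, 38^4≡23, 38^8≡13 (mod 43).
38^11 = 38^(8+2+1) ≡ 9 (mod 43).
Check: 9² = 81 ≡ 38 (mod 43). The two roots are 9 and 34.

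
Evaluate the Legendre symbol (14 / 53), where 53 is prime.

-1

Pull out 2: since 53 ≡ 5 (mod 8), (2/53) = -1.
Reciprocity: 7 ≡ 3 and 53 ≡ 1 (mod 4), so (7/53) = +(53/7).
Reduce top mod 7: now compute (4/7).
Pull out 2^2: since 7 ≡ 7 (mod 8), (2/7) = +1, so (2/7)^2 = +1.
Reached (1/7) = 1. Collecting the sign flips along the way, the symbol is -1.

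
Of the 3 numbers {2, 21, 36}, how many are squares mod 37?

2

(2/37) = -1 → non-residue.
(21/37) = +1 → QR.
(36/37) = +1 → QR.
Total quadratic residues among the 3: 2.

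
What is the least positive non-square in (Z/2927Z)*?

5

(2/2927) = +1, so 2 is a residue.
(3/2927) = +1, so 3 is a residue.
(4/2927) = +1, so 4 is a residue.
(5/2927) = −1, so 5 is the smallest positive non-residue mod 2927.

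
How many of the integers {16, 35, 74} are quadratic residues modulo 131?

3

(16/131) = +1 → QR.
(35/131) = +1 → QR.
(74/131) = +1 → QR.
Total quadratic residues among the 3: 3.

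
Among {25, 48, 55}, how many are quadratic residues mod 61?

(25/61) = +1 → QR.
(48/61) = +1 → QR.
(55/61) = -1 → non-residue.
Total quadratic residues among the 3: 2.

2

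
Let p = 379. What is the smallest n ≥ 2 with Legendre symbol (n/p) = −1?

(2/379) = −1, so 2 is the smallest positive non-residue mod 379.

2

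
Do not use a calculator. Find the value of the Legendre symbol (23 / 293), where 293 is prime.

Reciprocity: 23 ≡ 3 and 293 ≡ 1 (mod 4), so (23/293) = +(293/23).
Reduce top mod 23: now compute (17/23).
Reciprocity: 17 ≡ 1 and 23 ≡ 3 (mod 4), so (17/23) = +(23/17).
Reduce top mod 17: now compute (6/17).
Pull out 2: since 17 ≡ 1 (mod 8), (2/17) = +1.
Reciprocity: 3 ≡ 3 and 17 ≡ 1 (mod 4), so (3/17) = +(17/3).
Reduce top mod 3: now compute (2/3).
Pull out 2: since 3 ≡ 3 (mod 8), (2/3) = -1.
Reached (1/3) = 1. Collecting the sign flips along the way, the symbol is -1.

-1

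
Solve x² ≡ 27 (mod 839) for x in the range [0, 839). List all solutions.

123, 716

Since 839 ≡ 3 (mod 4), a square root of 27 is 27^((839+1)/4) = 27^210 mod 839.
Repeated squaring: 27^2≡729, 27^4≡354, 27^8≡305, 27^16≡735, 27^32≡748, 27^64≡730, 27^128≡135 (mod 839).
27^210 = 27^(128+64+16+2) ≡ 716 (mod 839).
Check: 716² = 512656 ≡ 27 (mod 839). The two roots are 123 and 716.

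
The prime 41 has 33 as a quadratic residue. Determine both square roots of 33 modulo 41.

19, 22

41 ≡ 1 (mod 4), so we find a root by search.
Trying successive values, 19² = 361 ≡ 33 (mod 41). The other root is 41 − 19 = 22.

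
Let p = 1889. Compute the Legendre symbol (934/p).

Pull out 2: since 1889 ≡ 1 (mod 8), (2/1889) = +1.
Reciprocity: 467 ≡ 3 and 1889 ≡ 1 (mod 4), so (467/1889) = +(1889/467).
Reduce top mod 467: now compute (21/467).
Reciprocity: 21 ≡ 1 and 467 ≡ 3 (mod 4), so (21/467) = +(467/21).
Reduce top mod 21: now compute (5/21).
Reciprocity: 5 ≡ 1 and 21 ≡ 1 (mod 4), so (5/21) = +(21/5).
Reduce top mod 5: now compute (1/5).
Reached (1/5) = 1. Collecting the sign flips along the way, the symbol is +1.

1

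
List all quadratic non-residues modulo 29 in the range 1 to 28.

2, 3, 8, 10, 11, 12, 14, 15, 17, 18, 19, 21, 26, 27

Square k = 1,…,14 (k and 29−k give the same square):
1²=1, 2²=4, 3²=9, 4²=16, 5²=25, 6²≡7, 7²≡20, 8²≡6, 9²≡23, 10²≡13, 11²≡5, 12²≡28, 13²≡24, 14²≡22 (mod 29).
The residues are {1, 4, 5, 6, 7, 9, 13, 16, 20, 22, 23, 24, 25, 28}; the non-residues are the remaining 14 nonzero classes.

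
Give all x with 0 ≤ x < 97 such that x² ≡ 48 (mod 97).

40, 57

97 ≡ 1 (mod 4), so we find a root by search.
Trying successive values, 40² = 1600 ≡ 48 (mod 97). The other root is 97 − 40 = 57.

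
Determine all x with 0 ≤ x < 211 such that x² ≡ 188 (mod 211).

Since 211 ≡ 3 (mod 4), a square root of 188 is 188^((211+1)/4) = 188^53 mod 211.
Repeated squaring: 188^2≡107, 188^4≡55, 188^8≡71, 188^16≡188, 188^32≡107 (mod 211).
188^53 = 188^(32+16+4+1) ≡ 71 (mod 211).
Check: 71² = 5041 ≡ 188 (mod 211). The two roots are 71 and 140.

71, 140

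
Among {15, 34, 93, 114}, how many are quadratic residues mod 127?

(15/127) = +1 → QR.
(34/127) = +1 → QR.
(93/127) = -1 → non-residue.
(114/127) = -1 → non-residue.
Total quadratic residues among the 4: 2.

2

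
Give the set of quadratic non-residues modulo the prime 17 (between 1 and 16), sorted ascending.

3, 5, 6, 7, 10, 11, 12, 14

Square k = 1,…,8 (k and 17−k give the same square):
1²=1, 2²=4, 3²=9, 4²=16, 5²≡8, 6²≡2, 7²≡15, 8²≡13 (mod 17).
The residues are {1, 2, 4, 8, 9, 13, 15, 16}; the non-residues are the remaining 8 nonzero classes.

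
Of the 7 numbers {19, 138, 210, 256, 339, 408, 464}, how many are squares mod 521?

5

(19/521) = -1 → non-residue.
(138/521) = +1 → QR.
(210/521) = +1 → QR.
(256/521) = +1 → QR.
(339/521) = -1 → non-residue.
(408/521) = +1 → QR.
(464/521) = +1 → QR.
Total quadratic residues among the 7: 5.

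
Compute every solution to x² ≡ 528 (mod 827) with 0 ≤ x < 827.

Since 827 ≡ 3 (mod 4), a square root of 528 is 528^((827+1)/4) = 528^207 mod 827.
Repeated squaring: 528^2≡85, 528^4≡609, 528^8≡385, 528^16≡192, 528^32≡476, 528^64≡805, 528^128≡484 (mod 827).
528^207 = 528^(128+64+8+4+2+1) ≡ 263 (mod 827).
Check: 263² = 69169 ≡ 528 (mod 827). The two roots are 263 and 564.

263, 564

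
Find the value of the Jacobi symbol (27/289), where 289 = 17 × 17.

1

Reciprocity: 27 ≡ 3 and 289 ≡ 1 (mod 4), so (27/289) = +(289/27).
Reduce top mod 27: now compute (19/27).
Reciprocity: 19 ≡ 3 and 27 ≡ 3 (mod 4), so (19/27) = −(27/19).
Reduce top mod 19: now compute (8/19).
Pull out 2^3: since 19 ≡ 3 (mod 8), (2/19) = -1, so (2/19)^3 = -1.
Reached (1/19) = 1. Collecting the sign flips along the way, the symbol is +1.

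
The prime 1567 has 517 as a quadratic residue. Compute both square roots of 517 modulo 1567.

Since 1567 ≡ 3 (mod 4), a square root of 517 is 517^((1567+1)/4) = 517^392 mod 1567.
Repeated squaring: 517^2≡899, 517^4≡1196, 517^8≡1312, 517^16≡778, 517^32≡422, 517^64≡1013, 517^128≡1351, 517^256≡1213 (mod 1567).
517^392 = 517^(256+128+8) ≡ 1428 (mod 1567).
Check: 1428² = 2039184 ≡ 517 (mod 1567). The two roots are 139 and 1428.

139, 1428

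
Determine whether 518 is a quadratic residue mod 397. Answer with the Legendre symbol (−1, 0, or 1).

1

Euler's criterion: (518/397) ≡ 121^198 (mod 397).
121^2 ≡ 349 (mod 397)
121^4 ≡ 319 (mod 397)
121^8 ≡ 129 (mod 397)
121^16 ≡ 364 (mod 397)
121^32 ≡ 295 (mod 397)
121^64 ≡ 82 (mod 397)
121^128 ≡ 372 (mod 397)
121^198 = 121^(128+64+4+2) ≡ 1 (mod 397).
Result is 1, so (518/397) = 1.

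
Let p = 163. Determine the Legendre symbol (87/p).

Reciprocity: 87 ≡ 3 and 163 ≡ 3 (mod 4), so (87/163) = −(163/87).
Reduce top mod 87: now compute (76/87).
Pull out 2^2: since 87 ≡ 7 (mod 8), (2/87) = +1, so (2/87)^2 = +1.
Reciprocity: 19 ≡ 3 and 87 ≡ 3 (mod 4), so (19/87) = −(87/19).
Reduce top mod 19: now compute (11/19).
Reciprocity: 11 ≡ 3 and 19 ≡ 3 (mod 4), so (11/19) = −(19/11).
Reduce top mod 11: now compute (8/11).
Pull out 2^3: since 11 ≡ 3 (mod 8), (2/11) = -1, so (2/11)^3 = -1.
Reached (1/11) = 1. Collecting the sign flips along the way, the symbol is +1.

1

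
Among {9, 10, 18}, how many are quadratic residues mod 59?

1

(9/59) = +1 → QR.
(10/59) = -1 → non-residue.
(18/59) = -1 → non-residue.
Total quadratic residues among the 3: 1.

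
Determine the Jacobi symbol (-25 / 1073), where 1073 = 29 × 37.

1

First reduce: -25 ≡ 1048 (mod 1073).
Pull out 2^3: since 1073 ≡ 1 (mod 8), (2/1073) = +1, so (2/1073)^3 = +1.
Reciprocity: 131 ≡ 3 and 1073 ≡ 1 (mod 4), so (131/1073) = +(1073/131).
Reduce top mod 131: now compute (25/131).
Reciprocity: 25 ≡ 1 and 131 ≡ 3 (mod 4), so (25/131) = +(131/25).
Reduce top mod 25: now compute (6/25).
Pull out 2: since 25 ≡ 1 (mod 8), (2/25) = +1.
Reciprocity: 3 ≡ 3 and 25 ≡ 1 (mod 4), so (3/25) = +(25/3).
Reduce top mod 3: now compute (1/3).
Reached (1/3) = 1. Collecting the sign flips along the way, the symbol is +1.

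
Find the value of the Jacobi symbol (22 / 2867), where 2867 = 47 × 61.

Pull out 2: since 2867 ≡ 3 (mod 8), (2/2867) = -1.
Reciprocity: 11 ≡ 3 and 2867 ≡ 3 (mod 4), so (11/2867) = −(2867/11).
Reduce top mod 11: now compute (7/11).
Reciprocity: 7 ≡ 3 and 11 ≡ 3 (mod 4), so (7/11) = −(11/7).
Reduce top mod 7: now compute (4/7).
Pull out 2^2: since 7 ≡ 7 (mod 8), (2/7) = +1, so (2/7)^2 = +1.
Reached (1/7) = 1. Collecting the sign flips along the way, the symbol is -1.

-1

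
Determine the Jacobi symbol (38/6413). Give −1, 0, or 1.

1

Pull out 2: since 6413 ≡ 5 (mod 8), (2/6413) = -1.
Reciprocity: 19 ≡ 3 and 6413 ≡ 1 (mod 4), so (19/6413) = +(6413/19).
Reduce top mod 19: now compute (10/19).
Pull out 2: since 19 ≡ 3 (mod 8), (2/19) = -1.
Reciprocity: 5 ≡ 1 and 19 ≡ 3 (mod 4), so (5/19) = +(19/5).
Reduce top mod 5: now compute (4/5).
Pull out 2^2: since 5 ≡ 5 (mod 8), (2/5) = -1, so (2/5)^2 = +1.
Reached (1/5) = 1. Collecting the sign flips along the way, the symbol is +1.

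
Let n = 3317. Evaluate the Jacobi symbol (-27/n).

-1

First reduce: -27 ≡ 3290 (mod 3317).
Pull out 2: since 3317 ≡ 5 (mod 8), (2/3317) = -1.
Reciprocity: 1645 ≡ 1 and 3317 ≡ 1 (mod 4), so (1645/3317) = +(3317/1645).
Reduce top mod 1645: now compute (27/1645).
Reciprocity: 27 ≡ 3 and 1645 ≡ 1 (mod 4), so (27/1645) = +(1645/27).
Reduce top mod 27: now compute (25/27).
Reciprocity: 25 ≡ 1 and 27 ≡ 3 (mod 4), so (25/27) = +(27/25).
Reduce top mod 25: now compute (2/25).
Pull out 2: since 25 ≡ 1 (mod 8), (2/25) = +1.
Reached (1/25) = 1. Collecting the sign flips along the way, the symbol is -1.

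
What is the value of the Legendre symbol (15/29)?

Euler's criterion: (15/29) ≡ 15^14 (mod 29).
15^2 ≡ 22 (mod 29)
15^4 ≡ 20 (mod 29)
15^8 ≡ 23 (mod 29)
15^14 = 15^(8+4+2) ≡ 28 (mod 29).
Result is 28 ≡ −1, so (15/29) = −1.

-1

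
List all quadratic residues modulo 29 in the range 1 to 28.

Square k = 1,…,14 (k and 29−k give the same square):
1²=1, 2²=4, 3²=9, 4²=16, 5²=25, 6²≡7, 7²≡20, 8²≡6, 9²≡23, 10²≡13, 11²≡5, 12²≡28, 13²≡24, 14²≡22 (mod 29).
So the quadratic residues mod 29 are {1, 4, 5, 6, 7, 9, 13, 16, 20, 22, 23, 24, 25, 28}.

1,4,5,6,7,9,13,16,20,22,23,24,25,28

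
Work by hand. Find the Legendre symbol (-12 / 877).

First reduce: -12 ≡ 865 (mod 877).
Reciprocity: 865 ≡ 1 and 877 ≡ 1 (mod 4), so (865/877) = +(877/865).
Reduce top mod 865: now compute (12/865).
Pull out 2^2: since 865 ≡ 1 (mod 8), (2/865) = +1, so (2/865)^2 = +1.
Reciprocity: 3 ≡ 3 and 865 ≡ 1 (mod 4), so (3/865) = +(865/3).
Reduce top mod 3: now compute (1/3).
Reached (1/3) = 1. Collecting the sign flips along the way, the symbol is +1.

1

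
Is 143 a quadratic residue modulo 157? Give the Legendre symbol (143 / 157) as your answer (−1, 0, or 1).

1

Euler's criterion: (143/157) ≡ 143^78 (mod 157).
143^2 ≡ 39 (mod 157)
143^4 ≡ 108 (mod 157)
143^8 ≡ 46 (mod 157)
143^16 ≡ 75 (mod 157)
143^32 ≡ 130 (mod 157)
143^64 ≡ 101 (mod 157)
143^78 = 143^(64+8+4+2) ≡ 1 (mod 157).
Result is 1, so (143/157) = 1.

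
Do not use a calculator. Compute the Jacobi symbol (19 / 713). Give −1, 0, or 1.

-1

Reciprocity: 19 ≡ 3 and 713 ≡ 1 (mod 4), so (19/713) = +(713/19).
Reduce top mod 19: now compute (10/19).
Pull out 2: since 19 ≡ 3 (mod 8), (2/19) = -1.
Reciprocity: 5 ≡ 1 and 19 ≡ 3 (mod 4), so (5/19) = +(19/5).
Reduce top mod 5: now compute (4/5).
Pull out 2^2: since 5 ≡ 5 (mod 8), (2/5) = -1, so (2/5)^2 = +1.
Reached (1/5) = 1. Collecting the sign flips along the way, the symbol is -1.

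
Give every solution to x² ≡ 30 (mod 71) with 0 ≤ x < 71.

32, 39

Since 71 ≡ 3 (mod 4), a square root of 30 is 30^((71+1)/4) = 30^18 mod 71.
Repeated squaring: 30^2≡48, 30^4≡32, 30^8≡30, 30^16≡48 (mod 71).
30^18 = 30^(16+2) ≡ 32 (mod 71).
Check: 32² = 1024 ≡ 30 (mod 71). The two roots are 32 and 39.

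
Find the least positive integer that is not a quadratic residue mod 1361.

(2/1361) = +1, so 2 is a residue.
(3/1361) = −1, so 3 is the smallest positive non-residue mod 1361.

3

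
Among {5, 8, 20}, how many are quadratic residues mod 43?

0

(5/43) = -1 → non-residue.
(8/43) = -1 → non-residue.
(20/43) = -1 → non-residue.
Total quadratic residues among the 3: 0.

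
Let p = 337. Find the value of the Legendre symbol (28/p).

1

Pull out 2^2: since 337 ≡ 1 (mod 8), (2/337) = +1, so (2/337)^2 = +1.
Reciprocity: 7 ≡ 3 and 337 ≡ 1 (mod 4), so (7/337) = +(337/7).
Reduce top mod 7: now compute (1/7).
Reached (1/7) = 1. Collecting the sign flips along the way, the symbol is +1.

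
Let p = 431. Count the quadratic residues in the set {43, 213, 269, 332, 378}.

(43/431) = -1 → non-residue.
(213/431) = -1 → non-residue.
(269/431) = -1 → non-residue.
(332/431) = -1 → non-residue.
(378/431) = -1 → non-residue.
Total quadratic residues among the 5: 0.

0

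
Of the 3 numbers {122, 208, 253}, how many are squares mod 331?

2

(122/331) = +1 → QR.
(208/331) = -1 → non-residue.
(253/331) = +1 → QR.
Total quadratic residues among the 3: 2.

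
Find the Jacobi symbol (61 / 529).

Reciprocity: 61 ≡ 1 and 529 ≡ 1 (mod 4), so (61/529) = +(529/61).
Reduce top mod 61: now compute (41/61).
Reciprocity: 41 ≡ 1 and 61 ≡ 1 (mod 4), so (41/61) = +(61/41).
Reduce top mod 41: now compute (20/41).
Pull out 2^2: since 41 ≡ 1 (mod 8), (2/41) = +1, so (2/41)^2 = +1.
Reciprocity: 5 ≡ 1 and 41 ≡ 1 (mod 4), so (5/41) = +(41/5).
Reduce top mod 5: now compute (1/5).
Reached (1/5) = 1. Collecting the sign flips along the way, the symbol is +1.

1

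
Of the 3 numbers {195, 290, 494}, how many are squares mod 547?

(195/547) = +1 → QR.
(290/547) = +1 → QR.
(494/547) = -1 → non-residue.
Total quadratic residues among the 3: 2.

2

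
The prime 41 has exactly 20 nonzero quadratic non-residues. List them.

3,6,7,11,12,13,14,15,17,19,22,24,26,27,28,29,30,34,35,38

Square k = 1,…,20 (k and 41−k give the same square):
1²=1, 2²=4, 3²=9, 4²=16, 5²=25, 6²=36, 7²≡8, 8²≡23, 9²≡40, 10²≡18, 11²≡39, 12²≡21, 13²≡5, 14²≡32, 15²≡20, 16²≡10, 17²≡2, 18²≡37, 19²≡33, 20²≡31 (mod 41).
The residues are {1, 2, 4, 5, 8, 9, 10, 16, 18, 20, 21, 23, 25, 31, 32, 33, 36, 37, 39, 40}; the non-residues are the remaining 20 nonzero classes.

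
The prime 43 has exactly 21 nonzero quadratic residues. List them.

Square k = 1,…,21 (k and 43−k give the same square):
1²=1, 2²=4, 3²=9, 4²=16, 5²=25, 6²=36, 7²≡6, 8²≡21, 9²≡38, 10²≡14, 11²≡35, 12²≡15, 13²≡40, 14²≡24, 15²≡10, 16²≡41, 17²≡31, 18²≡23, 19²≡17, 20²≡13, 21²≡11 (mod 43).
So the quadratic residues mod 43 are {1, 4, 6, 9, 10, 11, 13, 14, 15, 16, 17, 21, 23, 24, 25, 31, 35, 36, 38, 40, 41}.

1,4,6,9,10,11,13,14,15,16,17,21,23,24,25,31,35,36,38,40,41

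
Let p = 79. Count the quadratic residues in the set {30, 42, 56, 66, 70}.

1

(30/79) = -1 → non-residue.
(42/79) = +1 → QR.
(56/79) = -1 → non-residue.
(66/79) = -1 → non-residue.
(70/79) = -1 → non-residue.
Total quadratic residues among the 5: 1.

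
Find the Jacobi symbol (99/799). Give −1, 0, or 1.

Reciprocity: 99 ≡ 3 and 799 ≡ 3 (mod 4), so (99/799) = −(799/99).
Reduce top mod 99: now compute (7/99).
Reciprocity: 7 ≡ 3 and 99 ≡ 3 (mod 4), so (7/99) = −(99/7).
Reduce top mod 7: now compute (1/7).
Reached (1/7) = 1. Collecting the sign flips along the way, the symbol is +1.

1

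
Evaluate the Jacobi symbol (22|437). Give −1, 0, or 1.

1

Pull out 2: since 437 ≡ 5 (mod 8), (2/437) = -1.
Reciprocity: 11 ≡ 3 and 437 ≡ 1 (mod 4), so (11/437) = +(437/11).
Reduce top mod 11: now compute (8/11).
Pull out 2^3: since 11 ≡ 3 (mod 8), (2/11) = -1, so (2/11)^3 = -1.
Reached (1/11) = 1. Collecting the sign flips along the way, the symbol is +1.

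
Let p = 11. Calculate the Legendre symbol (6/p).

Euler's criterion: (6/11) ≡ 6^5 (mod 11).
6^2 ≡ 3 (mod 11)
6^4 ≡ 9 (mod 11)
6^5 = 6^(4+1) ≡ 10 (mod 11).
Result is 10 ≡ −1, so (6/11) = −1.

-1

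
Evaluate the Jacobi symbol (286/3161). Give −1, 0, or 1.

-1

Pull out 2: since 3161 ≡ 1 (mod 8), (2/3161) = +1.
Reciprocity: 143 ≡ 3 and 3161 ≡ 1 (mod 4), so (143/3161) = +(3161/143).
Reduce top mod 143: now compute (15/143).
Reciprocity: 15 ≡ 3 and 143 ≡ 3 (mod 4), so (15/143) = −(143/15).
Reduce top mod 15: now compute (8/15).
Pull out 2^3: since 15 ≡ 7 (mod 8), (2/15) = +1, so (2/15)^3 = +1.
Reached (1/15) = 1. Collecting the sign flips along the way, the symbol is -1.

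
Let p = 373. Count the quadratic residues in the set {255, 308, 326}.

(255/373) = -1 → non-residue.
(308/373) = -1 → non-residue.
(326/373) = -1 → non-residue.
Total quadratic residues among the 3: 0.

0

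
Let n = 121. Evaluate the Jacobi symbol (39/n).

1

Reciprocity: 39 ≡ 3 and 121 ≡ 1 (mod 4), so (39/121) = +(121/39).
Reduce top mod 39: now compute (4/39).
Pull out 2^2: since 39 ≡ 7 (mod 8), (2/39) = +1, so (2/39)^2 = +1.
Reached (1/39) = 1. Collecting the sign flips along the way, the symbol is +1.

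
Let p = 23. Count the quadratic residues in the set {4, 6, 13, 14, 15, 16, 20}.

(4/23) = +1 → QR.
(6/23) = +1 → QR.
(13/23) = +1 → QR.
(14/23) = -1 → non-residue.
(15/23) = -1 → non-residue.
(16/23) = +1 → QR.
(20/23) = -1 → non-residue.
Total quadratic residues among the 7: 4.

4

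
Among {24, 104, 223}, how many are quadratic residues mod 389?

2

(24/389) = +1 → QR.
(104/389) = -1 → non-residue.
(223/389) = +1 → QR.
Total quadratic residues among the 3: 2.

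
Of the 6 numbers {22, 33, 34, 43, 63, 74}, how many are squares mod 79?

(22/79) = +1 → QR.
(33/79) = -1 → non-residue.
(34/79) = -1 → non-residue.
(43/79) = -1 → non-residue.
(63/79) = -1 → non-residue.
(74/79) = -1 → non-residue.
Total quadratic residues among the 6: 1.

1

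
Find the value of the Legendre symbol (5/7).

Reciprocity: 5 ≡ 1 and 7 ≡ 3 (mod 4), so (5/7) = +(7/5).
Reduce top mod 5: now compute (2/5).
Pull out 2: since 5 ≡ 5 (mod 8), (2/5) = -1.
Reached (1/5) = 1. Collecting the sign flips along the way, the symbol is -1.

-1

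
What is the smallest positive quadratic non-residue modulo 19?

(2/19) = −1, so 2 is the smallest positive non-residue mod 19.

2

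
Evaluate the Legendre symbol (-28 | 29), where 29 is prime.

1

First reduce: -28 ≡ 1 (mod 29).
Reached (1/29) = 1. Collecting the sign flips along the way, the symbol is +1.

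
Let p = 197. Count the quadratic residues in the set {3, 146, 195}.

1

(3/197) = -1 → non-residue.
(146/197) = +1 → QR.
(195/197) = -1 → non-residue.
Total quadratic residues among the 3: 1.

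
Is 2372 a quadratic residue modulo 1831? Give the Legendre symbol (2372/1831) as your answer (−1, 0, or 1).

First reduce: 2372 ≡ 541 (mod 1831).
Reciprocity: 541 ≡ 1 and 1831 ≡ 3 (mod 4), so (541/1831) = +(1831/541).
Reduce top mod 541: now compute (208/541).
Pull out 2^4: since 541 ≡ 5 (mod 8), (2/541) = -1, so (2/541)^4 = +1.
Reciprocity: 13 ≡ 1 and 541 ≡ 1 (mod 4), so (13/541) = +(541/13).
Reduce top mod 13: now compute (8/13).
Pull out 2^3: since 13 ≡ 5 (mod 8), (2/13) = -1, so (2/13)^3 = -1.
Reached (1/13) = 1. Collecting the sign flips along the way, the symbol is -1.

-1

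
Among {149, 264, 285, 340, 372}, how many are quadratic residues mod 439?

1

(149/439) = -1 → non-residue.
(264/439) = -1 → non-residue.
(285/439) = -1 → non-residue.
(340/439) = -1 → non-residue.
(372/439) = +1 → QR.
Total quadratic residues among the 5: 1.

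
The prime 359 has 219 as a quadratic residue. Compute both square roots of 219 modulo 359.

Since 359 ≡ 3 (mod 4), a square root of 219 is 219^((359+1)/4) = 219^90 mod 359.
Repeated squaring: 219^2≡214, 219^4≡203, 219^8≡283, 219^16≡32, 219^32≡306, 219^64≡296 (mod 359).
219^90 = 219^(64+16+8+2) ≡ 36 (mod 359).
Check: 36² = 1296 ≡ 219 (mod 359). The two roots are 36 and 323.

36, 323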